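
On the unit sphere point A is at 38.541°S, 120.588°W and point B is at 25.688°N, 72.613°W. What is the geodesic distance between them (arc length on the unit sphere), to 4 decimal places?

1.3676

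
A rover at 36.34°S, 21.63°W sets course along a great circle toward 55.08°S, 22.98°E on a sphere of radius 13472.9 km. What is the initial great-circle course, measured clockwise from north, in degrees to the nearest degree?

Δλ = 44.610° = 0.7786 rad.
y = sin Δλ · cos φ₂ = (0.7023)(0.5724) = 0.4020
x = cos φ₁ sin φ₂ − sin φ₁ cos φ₂ cos Δλ = (0.8055)(-0.8200) − (-0.5926)(0.5724)(0.7119) = -0.4190
θ = atan2(y, x) = 136.19°, so the bearing is 136°.

136°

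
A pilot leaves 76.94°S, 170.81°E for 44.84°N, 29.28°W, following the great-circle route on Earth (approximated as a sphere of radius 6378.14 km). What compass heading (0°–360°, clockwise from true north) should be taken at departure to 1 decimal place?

Δλ = 159.910° = 2.7910 rad.
y = sin Δλ · cos φ₂ = (0.3435)(0.7091) = 0.2436
x = cos φ₁ sin φ₂ − sin φ₁ cos φ₂ cos Δλ = (0.2260)(0.7051) − (-0.9741)(0.7091)(-0.9392) = -0.4894
θ = atan2(y, x) = 153.54°, so the bearing is 153.5°.

153.5°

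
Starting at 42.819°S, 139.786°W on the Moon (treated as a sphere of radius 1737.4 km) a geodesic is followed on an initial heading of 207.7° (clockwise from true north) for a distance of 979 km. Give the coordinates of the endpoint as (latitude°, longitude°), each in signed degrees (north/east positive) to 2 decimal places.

-67.15°, -179.52°

Angular distance δ = d/R = 979/1737.4 = 0.56349 rad; initial bearing θ = 3.6250 rad.
sin φ₂ = sin φ₁ cos δ + cos φ₁ sin δ cos θ = (-0.6797)(0.8454) + (0.7335)(0.5341)(-0.8854) = -0.9215, so φ₂ = -67.15°.
Δλ = atan2(sin θ sin δ cos φ₁, cos δ − sin φ₁ sin φ₂) = atan2(-0.1821, 0.2191) = -39.738°.
λ₂ = -139.786° − 39.738° = -179.52°.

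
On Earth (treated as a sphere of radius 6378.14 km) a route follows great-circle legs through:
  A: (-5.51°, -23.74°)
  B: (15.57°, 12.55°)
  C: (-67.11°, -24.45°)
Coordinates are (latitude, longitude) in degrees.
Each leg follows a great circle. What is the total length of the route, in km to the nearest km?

Leg A→B: central angle 0.7271 rad, distance 4637.7 km.
Leg B→C: central angle 1.5188 rad, distance 9687.2 km.
Total: 4637.7 + 9687.2 ≈ 14325 km.

14325 km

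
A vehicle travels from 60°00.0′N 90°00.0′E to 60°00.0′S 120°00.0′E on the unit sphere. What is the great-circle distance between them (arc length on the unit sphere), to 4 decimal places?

Let φ₁ = 1.0472 rad, φ₂ = -1.0472 rad, and Δλ = 0.5236 rad.
Haversine: a = sin²(Δφ/2) + cos φ₁ cos φ₂ sin²(Δλ/2) = 0.7500 + (0.5000)(0.5000)(0.0670) = 0.76675.
Central angle c = 2·arcsin(√a) = 2.13352 rad.
On the unit sphere the arc length equals the central angle: 2.1335.

2.1335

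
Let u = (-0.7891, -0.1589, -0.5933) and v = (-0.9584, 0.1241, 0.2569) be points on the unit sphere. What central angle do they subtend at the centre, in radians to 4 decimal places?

u·v = 0.5841; |u| = 1.0000, |v| = 1.0000.
cos θ = (u·v)/(|u||v|) = 0.5842, so θ = 0.9469 rad.

0.9469 rad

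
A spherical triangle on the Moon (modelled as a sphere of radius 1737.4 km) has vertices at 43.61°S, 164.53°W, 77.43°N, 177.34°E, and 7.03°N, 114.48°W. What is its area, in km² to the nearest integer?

3468967 km²

Side lengths (central angles): a = 1.3697, b = 1.1842, c = 2.1217 rad; semiperimeter s = 2.3378.
By l'Huilier's theorem, tan(E/4) = √[tan(s/2) tan((s−a)/2) tan((s−b)/2) tan((s−c)/2)], giving spherical excess E = 1.1492 rad.
Area = E·R² = 1.1492 × (1737.4)² ≈ 3468967 km².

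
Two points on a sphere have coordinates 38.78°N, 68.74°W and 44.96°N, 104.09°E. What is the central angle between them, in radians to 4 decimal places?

Let φ₁ = 0.6768 rad, φ₂ = 0.7847 rad, and Δλ = 3.0165 rad.
cos c = sin φ₁ sin φ₂ + cos φ₁ cos φ₂ cos Δλ = (0.6263)(0.7066) + (0.7796)(0.7076)(-0.9922) = -0.10473,
so c = arccos(-0.10473) = 1.67572 rad.
So the angular separation is 1.6757 rad.

1.6757 rad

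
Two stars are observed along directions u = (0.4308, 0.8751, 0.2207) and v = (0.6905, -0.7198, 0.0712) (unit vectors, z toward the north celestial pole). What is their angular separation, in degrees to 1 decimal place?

u·v = -0.3167; |u| = 1.0000, |v| = 1.0000.
cos θ = (u·v)/(|u||v|) = -0.3167, so θ = 108.5°.

108.5°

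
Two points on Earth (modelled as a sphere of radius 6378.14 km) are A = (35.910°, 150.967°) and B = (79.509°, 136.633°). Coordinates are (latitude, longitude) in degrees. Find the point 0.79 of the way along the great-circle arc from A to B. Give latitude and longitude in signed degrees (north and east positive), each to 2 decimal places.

The central angle between A and B is δ = 0.7676 rad.
With f = 0.79, the slerp weights are sin((1−f)δ)/sin δ = 0.2311 and sin(fδ)/sin δ = 0.8207.
Weighted sum of the unit vectors: (0.2311)·(-0.7082,0.3931,0.5865) + (0.8207)·(-0.1324,0.1250,0.9833) = (-0.2723, 0.1935, 0.9426).
Converting back: φ = atan2(z, √(x²+y²)) = 70.49°, λ = atan2(y, x) = 144.61°.

70.49°, 144.61°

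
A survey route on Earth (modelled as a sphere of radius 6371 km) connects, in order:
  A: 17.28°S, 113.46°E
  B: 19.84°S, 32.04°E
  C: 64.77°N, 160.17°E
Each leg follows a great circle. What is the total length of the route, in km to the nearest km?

22250 km

Leg A→B: central angle 1.3338 rad, distance 8497.4 km.
Leg B→C: central angle 2.1587 rad, distance 13752.8 km.
Total: 8497.4 + 13752.8 ≈ 22250 km.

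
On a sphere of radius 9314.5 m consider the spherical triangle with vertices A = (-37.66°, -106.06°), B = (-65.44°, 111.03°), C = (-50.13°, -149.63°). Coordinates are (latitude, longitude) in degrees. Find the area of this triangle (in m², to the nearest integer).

20250727 m²

Side lengths (central angles): a = 0.8569, b = 0.5797, c = 1.2732 rad; semiperimeter s = 1.3549.
By l'Huilier's theorem, tan(E/4) = √[tan(s/2) tan((s−a)/2) tan((s−b)/2) tan((s−c)/2)], giving spherical excess E = 0.2334 rad.
Area = E·R² = 0.2334 × (9314.5)² ≈ 20250727 m².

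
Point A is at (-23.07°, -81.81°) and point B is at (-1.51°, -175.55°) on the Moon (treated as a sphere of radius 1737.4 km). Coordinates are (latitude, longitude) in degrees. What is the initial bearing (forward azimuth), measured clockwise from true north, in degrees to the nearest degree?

267°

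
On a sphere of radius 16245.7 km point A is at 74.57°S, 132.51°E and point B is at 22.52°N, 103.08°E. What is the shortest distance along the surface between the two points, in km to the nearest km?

In radians: φ₁ = -1.3015, φ₂ = 0.3930, Δλ = -29.430° = -0.5137 rad.
cos c = sin φ₁ sin φ₂ + cos φ₁ cos φ₂ cos Δλ = (-0.9640)(0.3830) + (0.2661)(0.9237)(0.8710) = -0.15514,
so c = arccos(-0.15514) = 1.72657 rad.
Distance = R·c = 16245.7 × 1.7266 ≈ 28049 km.

28049 km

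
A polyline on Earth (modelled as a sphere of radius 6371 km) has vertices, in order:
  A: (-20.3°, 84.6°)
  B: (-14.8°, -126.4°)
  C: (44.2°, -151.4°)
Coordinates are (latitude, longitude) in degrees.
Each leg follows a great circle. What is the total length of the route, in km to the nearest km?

21880 km

Leg A→B: central angle 2.3304 rad, distance 14847.0 km.
Leg B→C: central angle 1.1039 rad, distance 7033.1 km.
Total: 14847.0 + 7033.1 ≈ 21880 km.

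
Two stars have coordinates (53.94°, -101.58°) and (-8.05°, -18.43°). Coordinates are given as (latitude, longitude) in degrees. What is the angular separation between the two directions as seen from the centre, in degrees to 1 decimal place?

92.5°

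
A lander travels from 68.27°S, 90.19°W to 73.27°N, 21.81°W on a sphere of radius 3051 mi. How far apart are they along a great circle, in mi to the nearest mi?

7894 mi

In radians: φ₁ = -1.1915, φ₂ = 1.2788, Δλ = 68.380° = 1.1935 rad.
cos c = sin φ₁ sin φ₂ + cos φ₁ cos φ₂ cos Δλ = (-0.9289)(0.9577) + (0.3702)(0.2879)(0.3684) = -0.85035,
so c = arccos(-0.85035) = 2.58745 rad.
Distance = R·c = 3051 × 2.5874 ≈ 7894 mi.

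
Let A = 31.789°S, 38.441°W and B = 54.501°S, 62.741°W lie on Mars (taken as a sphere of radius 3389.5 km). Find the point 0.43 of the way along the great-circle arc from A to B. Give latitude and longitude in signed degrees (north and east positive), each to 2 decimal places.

-42.15°, -46.68°

Central angle δ = 0.4976 rad. Interpolating on the sphere with fraction f = 0.43:
P = [sin((1−f)δ)·A + sin(fδ)·B] / sin δ = 0.5863·A + 0.4449·B in Cartesian coordinates,
giving P = (0.5086, -0.5395, -0.6710), i.e. latitude -42.15°, longitude -46.68°.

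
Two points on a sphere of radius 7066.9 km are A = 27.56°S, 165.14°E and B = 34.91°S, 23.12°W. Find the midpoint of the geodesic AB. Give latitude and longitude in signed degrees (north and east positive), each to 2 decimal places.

The central angle between A and B is δ = 2.0428 rad.
With f = 0.5, the slerp weights are sin((1−f)δ)/sin δ = 0.9575 and sin(fδ)/sin δ = 0.9575.
Weighted sum of the unit vectors: (0.9575)·(-0.8569,0.2274,-0.4627) + (0.9575)·(0.7542,-0.3220,-0.5723) = (-0.0983, -0.0906, -0.9910).
Converting back: φ = atan2(z, √(x²+y²)) = -82.32°, λ = atan2(y, x) = -137.33°.

-82.32°, -137.33°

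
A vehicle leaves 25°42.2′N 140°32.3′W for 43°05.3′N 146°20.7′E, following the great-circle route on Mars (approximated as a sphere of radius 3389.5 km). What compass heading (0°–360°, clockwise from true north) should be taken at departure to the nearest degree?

With φ₁ = 0.4486, φ₂ = 0.7520, Δλ = -1.2761 rad, the forward-azimuth formula gives
θ = atan2( sin Δλ cos φ₂ , cos φ₁ sin φ₂ − sin φ₁ cos φ₂ cos Δλ ) = atan2(-0.6988, 0.5235) = -53.16°.
Adding 360° brings this into [0°, 360°): 307°.

307°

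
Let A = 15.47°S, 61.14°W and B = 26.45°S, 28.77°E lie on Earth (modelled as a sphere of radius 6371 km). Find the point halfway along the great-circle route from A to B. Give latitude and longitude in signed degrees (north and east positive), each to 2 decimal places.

-28.41°, -18.29°

The central angle between A and B is δ = 1.4503 rad.
With f = 0.5, the slerp weights are sin((1−f)δ)/sin δ = 0.6681 and sin(fδ)/sin δ = 0.6681.
Weighted sum of the unit vectors: (0.6681)·(0.4652,-0.8441,-0.2667) + (0.6681)·(0.7848,0.4309,-0.4454) = (0.8351, -0.2760, -0.4758).
Converting back: φ = atan2(z, √(x²+y²)) = -28.41°, λ = atan2(y, x) = -18.29°.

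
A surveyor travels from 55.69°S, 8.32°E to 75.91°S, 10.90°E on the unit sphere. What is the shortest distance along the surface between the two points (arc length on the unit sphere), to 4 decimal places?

0.3533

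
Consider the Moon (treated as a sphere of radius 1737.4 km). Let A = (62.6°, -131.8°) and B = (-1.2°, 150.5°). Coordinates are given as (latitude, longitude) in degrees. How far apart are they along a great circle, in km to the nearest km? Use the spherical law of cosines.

2591 km

With latitudes φ₁ = 62.600°, φ₂ = -1.200° and longitude difference Δλ = -77.700°:
cos c = sin φ₁ sin φ₂ + cos φ₁ cos φ₂ cos Δλ = (0.8878)(-0.0209) + (0.4602)(0.9998)(0.2130) = 0.07942,
so c = arccos(0.07942) = 1.49129 rad.
Distance = R·c = 1737.4 × 1.4913 ≈ 2591 km.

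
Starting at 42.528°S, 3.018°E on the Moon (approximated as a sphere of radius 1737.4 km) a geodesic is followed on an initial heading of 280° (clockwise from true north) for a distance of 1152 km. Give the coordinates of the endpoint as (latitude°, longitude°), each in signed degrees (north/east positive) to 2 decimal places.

-27.00°, -39.85°

Angular distance δ = d/R = 1152/1737.4 = 0.66306 rad; initial bearing θ = 4.8869 rad.
sin φ₂ = sin φ₁ cos δ + cos φ₁ sin δ cos θ = (-0.6760)(0.7881) + (0.7369)(0.6155)(0.1736) = -0.4540, so φ₂ = -27.00°.
Δλ = atan2(sin θ sin δ cos φ₁, cos δ − sin φ₁ sin φ₂) = atan2(-0.4467, 0.4813) = -42.869°.
λ₂ = 3.018° − 42.869° = -39.85°.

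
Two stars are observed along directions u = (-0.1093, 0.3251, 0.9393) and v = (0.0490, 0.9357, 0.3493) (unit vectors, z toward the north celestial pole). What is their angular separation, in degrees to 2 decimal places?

51.17°

u·v = 0.6269; |u| = 1.0000, |v| = 1.0000.
cos θ = (u·v)/(|u||v|) = 0.6270, so θ = 51.17°.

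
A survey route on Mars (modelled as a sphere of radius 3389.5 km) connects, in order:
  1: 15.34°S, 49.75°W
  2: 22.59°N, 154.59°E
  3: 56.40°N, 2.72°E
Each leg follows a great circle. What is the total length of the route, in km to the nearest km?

Leg 1→2: central angle 2.7210 rad, distance 9223.0 km.
Leg 2→3: central angle 1.7018 rad, distance 5768.2 km.
Total: 9223.0 + 5768.2 ≈ 14991 km.

14991 km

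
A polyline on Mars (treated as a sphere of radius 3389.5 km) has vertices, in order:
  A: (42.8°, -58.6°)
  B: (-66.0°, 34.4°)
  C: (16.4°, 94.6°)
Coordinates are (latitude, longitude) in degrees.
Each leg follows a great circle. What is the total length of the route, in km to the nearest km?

13203 km

Leg A→B: central angle 2.2605 rad, distance 7662.0 km.
Leg B→C: central angle 1.6349 rad, distance 5541.4 km.
Total: 7662.0 + 5541.4 ≈ 13203 km.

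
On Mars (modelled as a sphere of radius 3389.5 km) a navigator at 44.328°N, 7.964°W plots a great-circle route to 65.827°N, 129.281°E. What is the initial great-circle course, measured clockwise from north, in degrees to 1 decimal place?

17.9°

With φ₁ = 0.7737, φ₂ = 1.1489, Δλ = 2.3954 rad, the forward-azimuth formula gives
θ = atan2( sin Δλ cos φ₂ , cos φ₁ sin φ₂ − sin φ₁ cos φ₂ cos Δλ ) = atan2(0.2780, 0.8627) = 17.86°.
So the initial bearing is 17.9°.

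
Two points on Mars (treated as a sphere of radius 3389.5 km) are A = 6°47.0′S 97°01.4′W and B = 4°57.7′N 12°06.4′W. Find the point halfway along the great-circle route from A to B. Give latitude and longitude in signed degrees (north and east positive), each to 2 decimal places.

Central angle δ = 1.4933 rad. Interpolating on the sphere with fraction f = 0.5:
P = [sin((1−f)δ)·A + sin(fδ)·B] / sin δ = 0.6812·A + 0.6812·B in Cartesian coordinates,
giving P = (0.5809, -0.8137, -0.0215), i.e. latitude -1.23°, longitude -54.48°.

-1.23°, -54.48°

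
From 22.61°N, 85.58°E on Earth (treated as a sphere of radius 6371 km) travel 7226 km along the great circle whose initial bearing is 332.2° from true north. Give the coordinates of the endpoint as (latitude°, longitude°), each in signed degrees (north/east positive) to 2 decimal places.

Angular distance δ = d/R = 7226/6371 = 1.13420 rad; initial bearing θ = 5.7980 rad.
sin φ₂ = sin φ₁ cos δ + cos φ₁ sin δ cos θ = (0.3845)(0.4229) + (0.9231)(0.9062)(0.8846) = 0.9026, so φ₂ = 64.50°.
Δλ = atan2(sin θ sin δ cos φ₁, cos δ − sin φ₁ sin φ₂) = atan2(-0.3902, 0.0759) = -78.997°.
λ₂ = 85.580° − 78.997° = 6.58°.

64.50°, 6.58°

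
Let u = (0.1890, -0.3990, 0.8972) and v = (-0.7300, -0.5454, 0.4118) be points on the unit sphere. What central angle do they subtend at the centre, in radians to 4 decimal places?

1.1050 rad

u·v = 0.4491; |u| = 0.9999, |v| = 1.0000.
cos θ = (u·v)/(|u||v|) = 0.4491, so θ = 1.1050 rad.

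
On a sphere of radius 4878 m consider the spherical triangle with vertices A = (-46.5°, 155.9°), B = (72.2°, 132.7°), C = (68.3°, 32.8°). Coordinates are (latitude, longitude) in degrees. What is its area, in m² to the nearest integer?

Side lengths (central angles): a = 0.5252, b = 2.5200, c = 2.0912 rad; semiperimeter s = 2.5682.
By l'Huilier's theorem, tan(E/4) = √[tan(s/2) tan((s−a)/2) tan((s−b)/2) tan((s−c)/2)], giving spherical excess E = 0.7132 rad.
Area = E·R² = 0.7132 × (4878)² ≈ 16970061 m².

16970061 m²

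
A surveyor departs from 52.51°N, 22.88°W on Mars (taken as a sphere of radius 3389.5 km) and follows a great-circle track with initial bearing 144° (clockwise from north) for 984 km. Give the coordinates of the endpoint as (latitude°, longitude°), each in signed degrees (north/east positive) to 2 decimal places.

38.27°, -10.51°

Angular distance δ = d/R = 984/3389.5 = 0.29031 rad; initial bearing θ = 2.5133 rad.
sin φ₂ = sin φ₁ cos δ + cos φ₁ sin δ cos θ = (0.7935)(0.9582) + (0.6086)(0.2862)(-0.8090) = 0.6193, so φ₂ = 38.27°.
Δλ = atan2(sin θ sin δ cos φ₁, cos δ − sin φ₁ sin φ₂) = atan2(0.1024, 0.4668) = 12.374°.
λ₂ = -22.880° + 12.374° = -10.51°.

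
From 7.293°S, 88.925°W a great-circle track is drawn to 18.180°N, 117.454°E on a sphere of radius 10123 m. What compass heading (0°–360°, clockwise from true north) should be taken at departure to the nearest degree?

With φ₁ = -0.1273, φ₂ = 0.3173, Δλ = -2.6812 rad, the forward-azimuth formula gives
θ = atan2( sin Δλ cos φ₂ , cos φ₁ sin φ₂ − sin φ₁ cos φ₂ cos Δλ ) = atan2(-0.4221, 0.2014) = -64.49°.
Adding 360° brings this into [0°, 360°): 296°.

296°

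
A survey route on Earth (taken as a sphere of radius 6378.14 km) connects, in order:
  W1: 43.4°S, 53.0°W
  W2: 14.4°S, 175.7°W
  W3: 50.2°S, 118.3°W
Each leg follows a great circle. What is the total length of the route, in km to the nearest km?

17856 km

Leg W1→W2: central angle 1.7817 rad, distance 11363.8 km.
Leg W2→W3: central angle 1.0180 rad, distance 6492.7 km.
Total: 11363.8 + 6492.7 ≈ 17856 km.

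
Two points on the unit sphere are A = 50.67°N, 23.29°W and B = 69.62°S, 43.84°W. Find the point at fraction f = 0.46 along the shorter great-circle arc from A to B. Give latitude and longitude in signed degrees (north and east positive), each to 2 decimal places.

-4.78°, -30.10°

Central angle δ = 2.1158 rad. Interpolating on the sphere with fraction f = 0.46:
P = [sin((1−f)δ)·A + sin(fδ)·B] / sin δ = 1.0638·A + 0.9668·B in Cartesian coordinates,
giving P = (0.8621, -0.4998, -0.0834), i.e. latitude -4.78°, longitude -30.10°.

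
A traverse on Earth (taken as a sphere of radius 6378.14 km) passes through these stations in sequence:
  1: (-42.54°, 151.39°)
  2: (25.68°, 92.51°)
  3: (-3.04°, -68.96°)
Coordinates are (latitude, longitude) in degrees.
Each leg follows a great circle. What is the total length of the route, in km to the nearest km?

26530 km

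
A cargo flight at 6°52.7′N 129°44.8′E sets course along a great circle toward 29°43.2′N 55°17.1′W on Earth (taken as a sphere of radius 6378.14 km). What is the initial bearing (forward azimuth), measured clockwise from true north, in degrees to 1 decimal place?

7.3°

Δλ = 174.968° = 3.0538 rad.
y = sin Δλ · cos φ₂ = (0.0877)(0.8685) = 0.0762
x = cos φ₁ sin φ₂ − sin φ₁ cos φ₂ cos Δλ = (0.9928)(0.4958) − (0.1198)(0.8685)(-0.9961) = 0.5958
θ = atan2(y, x) = 7.29°, so the bearing is 7.3°.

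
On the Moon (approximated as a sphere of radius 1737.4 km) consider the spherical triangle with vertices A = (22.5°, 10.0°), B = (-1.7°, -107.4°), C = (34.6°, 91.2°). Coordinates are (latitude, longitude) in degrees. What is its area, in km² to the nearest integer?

Side lengths (central angles): a = 2.4925, b = 1.2306, c = 2.0223 rad; semiperimeter s = 2.8727.
By l'Huilier's theorem, tan(E/4) = √[tan(s/2) tan((s−a)/2) tan((s−b)/2) tan((s−c)/2)], giving spherical excess E = 2.7754 rad.
Area = E·R² = 2.7754 × (1737.4)² ≈ 8377802 km².

8377802 km²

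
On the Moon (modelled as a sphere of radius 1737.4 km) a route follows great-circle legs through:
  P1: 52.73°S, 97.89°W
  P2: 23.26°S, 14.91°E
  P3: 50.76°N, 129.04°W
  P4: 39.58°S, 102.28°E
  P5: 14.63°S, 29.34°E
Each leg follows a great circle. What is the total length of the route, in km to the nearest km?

Leg P1→P2: central angle 1.4720 rad, distance 2557.4 km.
Leg P2→P3: central angle 2.4587 rad, distance 4271.7 km.
Leg P3→P4: central angle 2.4951 rad, distance 4334.9 km.
Leg P4→P5: central angle 1.1813 rad, distance 2052.4 km.
Total: 2557.4 + 4271.7 + 4334.9 + 2052.4 ≈ 13216 km.

13216 km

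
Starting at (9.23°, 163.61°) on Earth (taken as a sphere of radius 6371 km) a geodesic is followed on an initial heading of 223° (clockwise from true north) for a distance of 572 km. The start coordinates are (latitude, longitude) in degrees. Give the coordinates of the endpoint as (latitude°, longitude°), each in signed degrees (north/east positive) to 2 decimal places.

5.45°, 160.09°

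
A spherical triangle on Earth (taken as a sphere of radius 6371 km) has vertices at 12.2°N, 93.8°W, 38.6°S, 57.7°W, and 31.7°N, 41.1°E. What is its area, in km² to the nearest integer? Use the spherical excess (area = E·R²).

Side lengths (central angles): a = 2.0148, b = 2.0668, c = 1.0640 rad; semiperimeter s = 2.5728.
By l'Huilier's theorem, tan(E/4) = √[tan(s/2) tan((s−a)/2) tan((s−b)/2) tan((s−c)/2)], giving spherical excess E = 1.8160 rad.
Area = E·R² = 1.8160 × (6371)² ≈ 73712389 km².

73712389 km²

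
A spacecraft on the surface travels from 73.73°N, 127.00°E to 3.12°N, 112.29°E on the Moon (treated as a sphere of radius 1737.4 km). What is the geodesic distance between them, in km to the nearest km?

2158 km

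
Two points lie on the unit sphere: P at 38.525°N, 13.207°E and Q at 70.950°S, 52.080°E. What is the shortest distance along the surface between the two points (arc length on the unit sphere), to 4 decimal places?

With latitudes φ₁ = 38.525°, φ₂ = -70.950° and longitude difference Δλ = 38.873°:
cos c = sin φ₁ sin φ₂ + cos φ₁ cos φ₂ cos Δλ = (0.6229)(-0.9452) + (0.7823)(0.3264)(0.7785) = -0.38995,
so c = arccos(-0.38995) = 1.97137 rad.
On the unit sphere the arc length equals the central angle: 1.9714.

1.9714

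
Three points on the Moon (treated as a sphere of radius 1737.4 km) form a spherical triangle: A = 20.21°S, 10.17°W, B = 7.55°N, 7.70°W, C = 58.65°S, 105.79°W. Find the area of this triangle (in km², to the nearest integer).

636564 km²

Side lengths (central angles): a = 1.7567, b = 1.3210, c = 0.4864 rad; semiperimeter s = 1.7820.
By l'Huilier's theorem, tan(E/4) = √[tan(s/2) tan((s−a)/2) tan((s−b)/2) tan((s−c)/2)], giving spherical excess E = 0.2109 rad.
Area = E·R² = 0.2109 × (1737.4)² ≈ 636564 km².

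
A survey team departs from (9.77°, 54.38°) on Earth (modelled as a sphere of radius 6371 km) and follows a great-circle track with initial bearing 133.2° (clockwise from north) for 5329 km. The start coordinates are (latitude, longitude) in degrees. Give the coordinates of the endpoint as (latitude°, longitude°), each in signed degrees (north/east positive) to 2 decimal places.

-22.77°, 90.31°

Angular distance δ = d/R = 5329/6371 = 0.83645 rad; initial bearing θ = 2.3248 rad.
sin φ₂ = sin φ₁ cos δ + cos φ₁ sin δ cos θ = (0.1697)(0.6701) + (0.9855)(0.7423)(-0.6845) = -0.3870, so φ₂ = -22.77°.
Δλ = atan2(sin θ sin δ cos φ₁, cos δ − sin φ₁ sin φ₂) = atan2(0.5332, 0.7358) = 35.932°.
λ₂ = 54.380° + 35.932° = 90.31°.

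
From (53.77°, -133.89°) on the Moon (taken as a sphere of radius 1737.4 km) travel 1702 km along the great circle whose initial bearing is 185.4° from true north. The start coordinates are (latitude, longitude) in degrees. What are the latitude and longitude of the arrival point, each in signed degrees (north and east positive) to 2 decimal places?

Angular distance δ = d/R = 1702/1737.4 = 0.97962 rad; initial bearing θ = 3.2358 rad.
sin φ₂ = sin φ₁ cos δ + cos φ₁ sin δ cos θ = (0.8067)(0.5573) + (0.5910)(0.8303)(-0.9956) = -0.0390, so φ₂ = -2.23°.
Δλ = atan2(sin θ sin δ cos φ₁, cos δ − sin φ₁ sin φ₂) = atan2(-0.0462, 0.5888) = -4.485°.
λ₂ = -133.890° − 4.485° = -138.37°.

-2.23°, -138.37°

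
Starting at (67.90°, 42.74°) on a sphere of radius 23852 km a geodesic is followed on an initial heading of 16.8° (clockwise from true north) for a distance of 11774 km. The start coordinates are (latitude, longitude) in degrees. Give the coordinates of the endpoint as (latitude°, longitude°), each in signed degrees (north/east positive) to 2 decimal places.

80.60°, 165.75°

Angular distance δ = d/R = 11774/23852 = 0.49363 rad; initial bearing θ = 0.2932 rad.
sin φ₂ = sin φ₁ cos δ + cos φ₁ sin δ cos θ = (0.9265)(0.8806) + (0.3762)(0.4738)(0.9573) = 0.9866, so φ₂ = 80.60°.
Δλ = atan2(sin θ sin δ cos φ₁, cos δ − sin φ₁ sin φ₂) = atan2(0.0515, -0.0335) = 123.008°.
λ₂ = 42.740° + 123.008° = 165.75°.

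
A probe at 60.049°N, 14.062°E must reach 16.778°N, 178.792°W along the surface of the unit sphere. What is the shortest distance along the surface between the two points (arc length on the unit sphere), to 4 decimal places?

1.7884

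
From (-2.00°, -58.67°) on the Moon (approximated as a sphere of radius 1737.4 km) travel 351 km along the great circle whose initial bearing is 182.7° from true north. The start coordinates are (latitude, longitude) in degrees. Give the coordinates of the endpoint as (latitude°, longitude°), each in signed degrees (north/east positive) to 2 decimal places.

Angular distance δ = d/R = 351/1737.4 = 0.20203 rad; initial bearing θ = 3.1887 rad.
sin φ₂ = sin φ₁ cos δ + cos φ₁ sin δ cos θ = (-0.0349)(0.9797) + (0.9994)(0.2007)(-0.9989) = -0.2345, so φ₂ = -13.56°.
Δλ = atan2(sin θ sin δ cos φ₁, cos δ − sin φ₁ sin φ₂) = atan2(-0.0094, 0.9715) = -0.557°.
λ₂ = -58.670° − 0.557° = -59.23°.

-13.56°, -59.23°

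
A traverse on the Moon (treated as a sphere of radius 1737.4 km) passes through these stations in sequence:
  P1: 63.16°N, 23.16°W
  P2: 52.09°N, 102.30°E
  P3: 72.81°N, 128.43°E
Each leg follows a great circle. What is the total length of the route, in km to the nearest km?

2446 km

Leg P1→P2: central angle 0.9967 rad, distance 1731.7 km.
Leg P2→P3: central angle 0.4109 rad, distance 713.9 km.
Total: 1731.7 + 713.9 ≈ 2446 km.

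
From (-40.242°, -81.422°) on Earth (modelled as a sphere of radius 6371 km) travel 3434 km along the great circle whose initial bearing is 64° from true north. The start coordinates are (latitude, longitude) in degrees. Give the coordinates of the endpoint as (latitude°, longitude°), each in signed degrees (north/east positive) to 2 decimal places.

Angular distance δ = d/R = 3434/6371 = 0.53900 rad; initial bearing θ = 1.1170 rad.
sin φ₂ = sin φ₁ cos δ + cos φ₁ sin δ cos θ = (-0.6460)(0.8582) + (0.7633)(0.5133)(0.4384) = -0.3827, so φ₂ = -22.50°.
Δλ = atan2(sin θ sin δ cos φ₁, cos δ − sin φ₁ sin φ₂) = atan2(0.3521, 0.6110) = 29.957°.
λ₂ = -81.422° + 29.957° = -51.47°.

-22.50°, -51.47°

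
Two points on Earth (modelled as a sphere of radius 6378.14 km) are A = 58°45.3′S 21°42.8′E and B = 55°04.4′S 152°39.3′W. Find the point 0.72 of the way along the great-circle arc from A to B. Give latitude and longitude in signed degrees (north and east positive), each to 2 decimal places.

The central angle between A and B is δ = 1.1533 rad.
With f = 0.72, the slerp weights are sin((1−f)δ)/sin δ = 0.3472 and sin(fδ)/sin δ = 0.8076.
Weighted sum of the unit vectors: (0.3472)·(0.4819,0.1919,-0.8550) + (0.8076)·(-0.5086,-0.2630,-0.8199) = (-0.2434, -0.1458, -0.9589).
Converting back: φ = atan2(z, √(x²+y²)) = -73.52°, λ = atan2(y, x) = -149.08°.

-73.52°, -149.08°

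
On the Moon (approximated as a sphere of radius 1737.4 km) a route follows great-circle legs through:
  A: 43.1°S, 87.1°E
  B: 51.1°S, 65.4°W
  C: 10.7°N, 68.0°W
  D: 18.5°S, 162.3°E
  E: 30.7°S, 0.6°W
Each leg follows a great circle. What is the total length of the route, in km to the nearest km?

12240 km

Leg A→B: central angle 1.4454 rad, distance 2511.3 km.
Leg B→C: central angle 1.0793 rad, distance 1875.2 km.
Leg C→D: central angle 2.2838 rad, distance 3967.9 km.
Leg D→E: central angle 2.2362 rad, distance 3885.2 km.
Total: 2511.3 + 1875.2 + 3967.9 + 3885.2 ≈ 12240 km.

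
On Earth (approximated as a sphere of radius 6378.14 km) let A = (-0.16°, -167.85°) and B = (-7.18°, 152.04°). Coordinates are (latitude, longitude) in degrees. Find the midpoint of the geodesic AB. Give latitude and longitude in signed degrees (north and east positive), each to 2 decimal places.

-3.91°, 172.18°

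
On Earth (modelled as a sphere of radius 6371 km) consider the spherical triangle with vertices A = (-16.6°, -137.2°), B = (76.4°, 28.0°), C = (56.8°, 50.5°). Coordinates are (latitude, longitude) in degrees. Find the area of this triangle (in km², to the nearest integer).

Side lengths (central angles): a = 0.3702, b = 2.4327, c = 2.0893 rad; semiperimeter s = 2.4461.
By l'Huilier's theorem, tan(E/4) = √[tan(s/2) tan((s−a)/2) tan((s−b)/2) tan((s−c)/2)], giving spherical excess E = 0.3000 rad.
Area = E·R² = 0.3000 × (6371)² ≈ 12178080 km².

12178080 km²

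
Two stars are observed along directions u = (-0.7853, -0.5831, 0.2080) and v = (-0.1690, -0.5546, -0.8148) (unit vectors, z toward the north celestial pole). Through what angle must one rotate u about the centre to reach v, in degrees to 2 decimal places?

73.34°

u·v = 0.2866; |u| = 1.0000, |v| = 1.0000.
cos θ = (u·v)/(|u||v|) = 0.2866, so θ = 73.34°.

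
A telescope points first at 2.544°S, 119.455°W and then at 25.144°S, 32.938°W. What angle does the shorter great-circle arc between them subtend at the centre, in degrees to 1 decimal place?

In radians: φ₁ = -0.0444, φ₂ = -0.4388, Δλ = 86.517° = 1.5100 rad.
cos c = sin φ₁ sin φ₂ + cos φ₁ cos φ₂ cos Δλ = (-0.0444)(-0.4249) + (0.9990)(0.9052)(0.0608) = 0.07380,
so c = arccos(0.07380) = 1.49693 rad.
So the angular separation is 85.8°.

85.8°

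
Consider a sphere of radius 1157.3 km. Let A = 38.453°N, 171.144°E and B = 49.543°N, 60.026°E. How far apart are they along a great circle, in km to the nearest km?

1477 km

With latitudes φ₁ = 38.453°, φ₂ = 49.543° and longitude difference Δλ = -111.118°:
cos c = sin φ₁ sin φ₂ + cos φ₁ cos φ₂ cos Δλ = (0.6219)(0.7609) + (0.7831)(0.6489)(-0.3603) = 0.29010,
so c = arccos(0.29010) = 1.27647 rad.
Distance = R·c = 1157.3 × 1.2765 ≈ 1477 km.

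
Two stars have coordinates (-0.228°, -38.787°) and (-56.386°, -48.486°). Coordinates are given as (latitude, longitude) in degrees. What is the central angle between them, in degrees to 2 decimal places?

56.70°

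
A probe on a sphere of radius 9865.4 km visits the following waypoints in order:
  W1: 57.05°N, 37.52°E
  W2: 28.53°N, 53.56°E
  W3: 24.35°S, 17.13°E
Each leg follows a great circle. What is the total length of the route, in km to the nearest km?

16206 km

Leg W1→W2: central angle 0.5354 rad, distance 5282.3 km.
Leg W2→W3: central angle 1.1073 rad, distance 10924.0 km.
Total: 5282.3 + 10924.0 ≈ 16206 km.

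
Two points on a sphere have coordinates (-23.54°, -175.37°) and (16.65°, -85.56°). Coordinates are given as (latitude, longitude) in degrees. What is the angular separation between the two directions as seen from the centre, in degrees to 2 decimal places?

Let φ₁ = -0.4109 rad, φ₂ = 0.2906 rad, and Δλ = 1.5675 rad.
cos c = sin φ₁ sin φ₂ + cos φ₁ cos φ₂ cos Δλ = (-0.3994)(0.2865) + (0.9168)(0.9581)(0.0033) = -0.11152,
so c = arccos(-0.11152) = 1.68255 rad.
So the angular separation is 96.40°.

96.40°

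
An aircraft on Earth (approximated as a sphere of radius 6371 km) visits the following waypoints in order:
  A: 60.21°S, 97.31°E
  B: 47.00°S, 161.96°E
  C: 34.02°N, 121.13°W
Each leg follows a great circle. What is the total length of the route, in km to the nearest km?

16133 km

Leg A→B: central angle 0.6765 rad, distance 4309.9 km.
Leg B→C: central angle 1.8558 rad, distance 11823.3 km.
Total: 4309.9 + 11823.3 ≈ 16133 km.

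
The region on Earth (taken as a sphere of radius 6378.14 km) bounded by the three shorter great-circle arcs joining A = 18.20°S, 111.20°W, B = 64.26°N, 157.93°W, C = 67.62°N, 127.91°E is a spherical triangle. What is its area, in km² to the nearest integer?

Side lengths (central angles): a = 0.4990, b = 2.0652, c = 1.5694 rad; semiperimeter s = 2.0668.
By l'Huilier's theorem, tan(E/4) = √[tan(s/2) tan((s−a)/2) tan((s−b)/2) tan((s−c)/2)], giving spherical excess E = 0.0733 rad.
Area = E·R² = 0.0733 × (6378.14)² ≈ 2981355 km².

2981355 km²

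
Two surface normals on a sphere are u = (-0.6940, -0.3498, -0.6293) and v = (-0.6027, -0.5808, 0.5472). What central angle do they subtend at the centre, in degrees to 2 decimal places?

73.91°

u·v = 0.2771; |u| = 1.0000, |v| = 1.0000.
cos θ = (u·v)/(|u||v|) = 0.2771, so θ = 73.91°.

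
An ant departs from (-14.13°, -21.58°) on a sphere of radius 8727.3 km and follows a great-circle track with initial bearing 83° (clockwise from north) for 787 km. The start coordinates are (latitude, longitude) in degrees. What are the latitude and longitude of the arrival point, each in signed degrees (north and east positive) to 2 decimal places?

Angular distance δ = d/R = 787/8727.3 = 0.09018 rad; initial bearing θ = 1.4486 rad.
sin φ₂ = sin φ₁ cos δ + cos φ₁ sin δ cos θ = (-0.2441)(0.9959) + (0.9697)(0.0901)(0.1219) = -0.2325, so φ₂ = -13.44°.
Δλ = atan2(sin θ sin δ cos φ₁, cos δ − sin φ₁ sin φ₂) = atan2(0.0867, 0.9392) = 5.273°.
λ₂ = -21.580° + 5.273° = -16.31°.

-13.44°, -16.31°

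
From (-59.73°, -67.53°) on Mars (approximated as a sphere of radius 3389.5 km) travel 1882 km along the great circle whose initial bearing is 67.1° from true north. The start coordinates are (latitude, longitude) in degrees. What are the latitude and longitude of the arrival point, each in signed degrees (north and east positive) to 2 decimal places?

-39.09°, -28.80°

Angular distance δ = d/R = 1882/3389.5 = 0.55524 rad; initial bearing θ = 1.1711 rad.
sin φ₂ = sin φ₁ cos δ + cos φ₁ sin δ cos θ = (-0.8637)(0.8498) + (0.5041)(0.5272)(0.3891) = -0.6305, so φ₂ = -39.09°.
Δλ = atan2(sin θ sin δ cos φ₁, cos δ − sin φ₁ sin φ₂) = atan2(0.2448, 0.3052) = 38.729°.
λ₂ = -67.530° + 38.729° = -28.80°.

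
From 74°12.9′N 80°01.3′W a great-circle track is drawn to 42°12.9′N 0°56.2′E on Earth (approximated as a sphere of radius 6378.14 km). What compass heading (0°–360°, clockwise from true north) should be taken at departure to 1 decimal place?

84.5°

With φ₁ = 1.2953, φ₂ = 0.7368, Δλ = 1.4130 rad, the forward-azimuth formula gives
θ = atan2( sin Δλ cos φ₂ , cos φ₁ sin φ₂ − sin φ₁ cos φ₂ cos Δλ ) = atan2(0.7314, 0.0708) = 84.47°.
So the initial bearing is 84.5°.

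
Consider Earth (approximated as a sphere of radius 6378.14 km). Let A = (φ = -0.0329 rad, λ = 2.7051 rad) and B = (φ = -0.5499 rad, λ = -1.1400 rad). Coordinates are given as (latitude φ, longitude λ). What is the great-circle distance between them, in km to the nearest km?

In radians: φ₁ = -0.0329, φ₂ = -0.5499, Δλ = 139.692° = 2.4381 rad.
cos c = sin φ₁ sin φ₂ + cos φ₁ cos φ₂ cos Δλ = (-0.0329)(-0.5226) + (0.9995)(0.8526)(-0.7626) = -0.63261,
so c = arccos(-0.63261) = 2.25572 rad.
Distance = R·c = 6378.14 × 2.2557 ≈ 14387 km.

14387 km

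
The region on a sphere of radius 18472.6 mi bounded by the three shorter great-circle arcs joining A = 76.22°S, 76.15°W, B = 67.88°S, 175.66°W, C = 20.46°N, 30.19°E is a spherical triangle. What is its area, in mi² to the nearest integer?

245827451 mi²

Side lengths (central angles): a = 2.2670, b = 1.9848, c = 0.4845 rad; semiperimeter s = 2.3681.
By l'Huilier's theorem, tan(E/4) = √[tan(s/2) tan((s−a)/2) tan((s−b)/2) tan((s−c)/2)], giving spherical excess E = 0.7204 rad.
Area = E·R² = 0.7204 × (18472.6)² ≈ 245827451 mi².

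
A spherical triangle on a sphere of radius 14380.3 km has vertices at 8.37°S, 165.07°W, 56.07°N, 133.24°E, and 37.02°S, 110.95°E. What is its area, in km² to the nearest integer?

Side lengths (central angles): a = 1.6581, b = 1.3995, c = 1.4292 rad; semiperimeter s = 2.2434.
By l'Huilier's theorem, tan(E/4) = √[tan(s/2) tan((s−a)/2) tan((s−b)/2) tan((s−c)/2)], giving spherical excess E = 1.3391 rad.
Area = E·R² = 1.3391 × (14380.3)² ≈ 276916087 km².

276916087 km²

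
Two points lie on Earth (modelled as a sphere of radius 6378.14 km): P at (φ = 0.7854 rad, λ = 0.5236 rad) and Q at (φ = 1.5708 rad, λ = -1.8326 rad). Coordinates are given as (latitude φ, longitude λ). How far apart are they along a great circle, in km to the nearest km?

With latitudes φ₁ = 45.000°, φ₂ = 90.000° and longitude difference Δλ = -135.000°:
Haversine: a = sin²(Δφ/2) + cos φ₁ cos φ₂ sin²(Δλ/2) = 0.1464 + (0.7071)(-0.0000)(0.8536) = 0.14645.
Central angle c = 2·arcsin(√a) = 0.78539 rad.
Distance = R·c = 6378.14 × 0.7854 ≈ 5009 km.

5009 km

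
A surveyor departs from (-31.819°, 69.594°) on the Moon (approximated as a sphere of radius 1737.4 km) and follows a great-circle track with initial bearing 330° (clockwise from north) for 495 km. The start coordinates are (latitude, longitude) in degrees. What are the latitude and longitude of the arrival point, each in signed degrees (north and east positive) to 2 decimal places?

Angular distance δ = d/R = 495/1737.4 = 0.28491 rad; initial bearing θ = 5.7596 rad.
sin φ₂ = sin φ₁ cos δ + cos φ₁ sin δ cos θ = (-0.5272)(0.9597) + (0.8497)(0.2811)(0.8660) = -0.2992, so φ₂ = -17.41°.
Δλ = atan2(sin θ sin δ cos φ₁, cos δ − sin φ₁ sin φ₂) = atan2(-0.1194, 0.8020) = -8.469°.
λ₂ = 69.594° − 8.469° = 61.12°.

-17.41°, 61.12°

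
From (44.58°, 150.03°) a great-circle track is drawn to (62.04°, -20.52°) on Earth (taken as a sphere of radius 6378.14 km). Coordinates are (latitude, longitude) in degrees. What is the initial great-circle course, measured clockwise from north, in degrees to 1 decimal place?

355.4°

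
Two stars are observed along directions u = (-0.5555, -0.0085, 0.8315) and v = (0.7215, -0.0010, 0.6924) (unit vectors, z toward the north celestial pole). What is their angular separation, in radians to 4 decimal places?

1.3949 rad

u·v = 0.1749; |u| = 1.0000, |v| = 1.0000.
cos θ = (u·v)/(|u||v|) = 0.1749, so θ = 1.3949 rad.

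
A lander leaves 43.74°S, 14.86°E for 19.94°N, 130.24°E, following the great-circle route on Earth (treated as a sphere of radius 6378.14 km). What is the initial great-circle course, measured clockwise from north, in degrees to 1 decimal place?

Δλ = 115.380° = 2.0138 rad.
y = sin Δλ · cos φ₂ = (0.9035)(0.9401) = 0.8493
x = cos φ₁ sin φ₂ − sin φ₁ cos φ₂ cos Δλ = (0.7225)(0.3410) − (-0.6914)(0.9401)(-0.4286) = -0.0322
θ = atan2(y, x) = 92.17°, so the bearing is 92.2°.

92.2°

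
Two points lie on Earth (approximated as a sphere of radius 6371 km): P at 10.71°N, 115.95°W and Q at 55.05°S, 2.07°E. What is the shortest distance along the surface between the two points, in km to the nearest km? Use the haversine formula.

12746 km

With latitudes φ₁ = 10.710°, φ₂ = -55.050° and longitude difference Δλ = 118.020°:
Haversine: a = sin²(Δφ/2) + cos φ₁ cos φ₂ sin²(Δλ/2) = 0.2947 + (0.9826)(0.5729)(0.7349) = 0.70838.
Central angle c = 2·arcsin(√a) = 2.00067 rad.
Distance = R·c = 6371 × 2.0007 ≈ 12746 km.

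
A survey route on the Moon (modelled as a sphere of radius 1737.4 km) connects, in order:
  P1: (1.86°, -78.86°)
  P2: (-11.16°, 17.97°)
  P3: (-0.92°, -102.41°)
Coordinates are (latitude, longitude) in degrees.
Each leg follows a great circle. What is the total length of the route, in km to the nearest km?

Leg P1→P2: central angle 1.6940 rad, distance 2943.2 km.
Leg P2→P3: central angle 2.0863 rad, distance 3624.8 km.
Total: 2943.2 + 3624.8 ≈ 6568 km.

6568 km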